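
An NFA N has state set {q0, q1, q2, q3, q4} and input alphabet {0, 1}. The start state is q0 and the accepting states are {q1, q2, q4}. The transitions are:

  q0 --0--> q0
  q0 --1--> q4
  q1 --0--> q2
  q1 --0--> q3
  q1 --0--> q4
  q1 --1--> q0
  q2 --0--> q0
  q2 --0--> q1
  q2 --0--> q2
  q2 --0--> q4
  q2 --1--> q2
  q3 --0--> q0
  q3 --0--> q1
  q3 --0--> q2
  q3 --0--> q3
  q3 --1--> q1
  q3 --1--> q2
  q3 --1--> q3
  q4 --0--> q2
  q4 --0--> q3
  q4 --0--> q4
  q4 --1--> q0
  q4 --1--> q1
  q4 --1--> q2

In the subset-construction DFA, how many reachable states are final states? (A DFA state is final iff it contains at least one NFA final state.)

7

Start state of the DFA: {q0}.
{q0} --0--> {q0}  [seen]
{q0} --1--> {q4}  [new]
{q4} --0--> {q2, q3, q4}  [new]
{q4} --1--> {q0, q1, q2}  [new]
{q2, q3, q4} --0--> {q0, q1, q2, q3, q4}  [new]
{q2, q3, q4} --1--> {q0, q1, q2, q3}  [new]
{q0, q1, q2} --0--> {q0, q1, q2, q3, q4}  [seen]
{q0, q1, q2} --1--> {q0, q2, q4}  [new]
{q0, q1, q2, q3, q4} --0--> {q0, q1, q2, q3, q4}  [seen]
{q0, q1, q2, q3, q4} --1--> {q0, q1, q2, q3, q4}  [seen]
{q0, q1, q2, q3} --0--> {q0, q1, q2, q3, q4}  [seen]
{q0, q1, q2, q3} --1--> {q0, q1, q2, q3, q4}  [seen]
{q0, q2, q4} --0--> {q0, q1, q2, q3, q4}  [seen]
{q0, q2, q4} --1--> {q0, q1, q2, q4}  [new]
{q0, q1, q2, q4} --0--> {q0, q1, q2, q3, q4}  [seen]
{q0, q1, q2, q4} --1--> {q0, q1, q2, q4}  [seen]
Reachable DFA states: {q0}, {q4}, {q2, q3, q4}, {q0, q1, q2}, {q0, q1, q2, q3, q4}, {q0, q1, q2, q3}, {q0, q2, q4}, {q0, q1, q2, q4}.
Accepting DFA states (contain an NFA accepting state): {q4}, {q2, q3, q4}, {q0, q1, q2}, {q0, q1, q2, q3, q4}, {q0, q1, q2, q3}, {q0, q2, q4}, {q0, q1, q2, q4}.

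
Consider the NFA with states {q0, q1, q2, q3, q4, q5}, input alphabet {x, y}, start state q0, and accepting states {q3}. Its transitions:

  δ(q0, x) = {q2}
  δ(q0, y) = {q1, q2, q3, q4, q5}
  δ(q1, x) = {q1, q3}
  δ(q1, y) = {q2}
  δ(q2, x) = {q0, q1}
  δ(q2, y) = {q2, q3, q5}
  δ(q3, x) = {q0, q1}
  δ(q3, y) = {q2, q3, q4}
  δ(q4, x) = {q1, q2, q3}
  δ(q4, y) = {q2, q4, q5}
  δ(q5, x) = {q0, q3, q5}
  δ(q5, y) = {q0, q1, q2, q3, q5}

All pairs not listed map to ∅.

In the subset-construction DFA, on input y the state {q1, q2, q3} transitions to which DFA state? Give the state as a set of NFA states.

{q2, q3, q4, q5}

δ(q1,y) = {q2}; δ(q2,y) = {q2, q3, q5}; δ(q3,y) = {q2, q3, q4}.
Union: {q2, q3, q4, q5}.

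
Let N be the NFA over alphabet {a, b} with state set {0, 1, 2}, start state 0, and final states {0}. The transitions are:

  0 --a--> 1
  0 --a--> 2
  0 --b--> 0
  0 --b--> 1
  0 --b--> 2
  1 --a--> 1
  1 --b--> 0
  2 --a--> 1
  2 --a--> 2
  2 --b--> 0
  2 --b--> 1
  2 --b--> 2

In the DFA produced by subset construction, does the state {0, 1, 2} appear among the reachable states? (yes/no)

yes

Start state of the DFA: {0}.
{0} --a--> {1, 2}  [new]
{0} --b--> {0, 1, 2}  [new]
{1, 2} --a--> {1, 2}  [seen]
{1, 2} --b--> {0, 1, 2}  [seen]
{0, 1, 2} --a--> {1, 2}  [seen]
{0, 1, 2} --b--> {0, 1, 2}  [seen]
Reachable DFA states: {0}, {1, 2}, {0, 1, 2}.
{0, 1, 2} is among them.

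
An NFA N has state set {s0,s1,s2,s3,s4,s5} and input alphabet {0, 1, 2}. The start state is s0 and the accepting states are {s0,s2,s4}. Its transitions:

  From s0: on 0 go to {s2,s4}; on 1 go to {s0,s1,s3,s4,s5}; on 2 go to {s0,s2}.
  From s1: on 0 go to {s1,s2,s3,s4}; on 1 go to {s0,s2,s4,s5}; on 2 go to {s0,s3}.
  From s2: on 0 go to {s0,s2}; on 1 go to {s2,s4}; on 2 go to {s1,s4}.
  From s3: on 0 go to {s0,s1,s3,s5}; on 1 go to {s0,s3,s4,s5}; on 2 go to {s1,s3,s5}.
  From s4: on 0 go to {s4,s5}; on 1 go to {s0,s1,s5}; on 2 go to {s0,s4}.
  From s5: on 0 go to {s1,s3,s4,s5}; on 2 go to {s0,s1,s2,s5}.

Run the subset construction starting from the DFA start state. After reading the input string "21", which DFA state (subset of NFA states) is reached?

Start: {s0}.
δ(s0,2) = {s0,s2}.
Union: {s0,s2}.
After 2: {s0,s2}.
δ(s0,1) = {s0,s1,s3,s4,s5}; δ(s2,1) = {s2,s4}.
Union: {s0,s1,s2,s3,s4,s5}.
After 1: {s0,s1,s2,s3,s4,s5}.

{s0,s1,s2,s3,s4,s5}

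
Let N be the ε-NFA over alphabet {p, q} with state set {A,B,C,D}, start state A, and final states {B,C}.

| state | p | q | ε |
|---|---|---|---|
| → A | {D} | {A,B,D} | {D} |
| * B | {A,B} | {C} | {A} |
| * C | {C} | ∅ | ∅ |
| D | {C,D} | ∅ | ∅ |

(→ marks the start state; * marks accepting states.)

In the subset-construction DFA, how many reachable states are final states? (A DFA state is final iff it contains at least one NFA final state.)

3

Start state of the DFA: {A,D} (ε-closure of the NFA start).
{A,D} --p--> {C,D}  [new]
{A,D} --q--> {A,B,D}  [new]
{C,D} --p--> {C,D}  [seen]
{C,D} --q--> ∅  [new]
{A,B,D} --p--> {A,B,C,D}  [new]
{A,B,D} --q--> {A,B,C,D}  [seen]
∅ --p--> ∅  [seen]
∅ --q--> ∅  [seen]
{A,B,C,D} --p--> {A,B,C,D}  [seen]
{A,B,C,D} --q--> {A,B,C,D}  [seen]
Reachable DFA states: {A,D}, {C,D}, {A,B,D}, ∅, {A,B,C,D}.
Accepting DFA states (contain an NFA accepting state): {C,D}, {A,B,D}, {A,B,C,D}.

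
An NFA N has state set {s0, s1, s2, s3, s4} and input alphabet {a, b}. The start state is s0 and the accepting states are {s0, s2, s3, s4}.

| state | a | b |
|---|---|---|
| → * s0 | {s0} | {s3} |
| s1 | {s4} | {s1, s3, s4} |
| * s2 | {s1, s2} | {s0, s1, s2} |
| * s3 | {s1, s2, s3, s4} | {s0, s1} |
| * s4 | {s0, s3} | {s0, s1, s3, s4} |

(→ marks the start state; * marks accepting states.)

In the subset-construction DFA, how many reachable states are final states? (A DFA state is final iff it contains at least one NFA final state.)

10

Start state of the DFA: {s0}.
{s0} --a--> {s0}  [seen]
{s0} --b--> {s3}  [new]
{s3} --a--> {s1, s2, s3, s4}  [new]
{s3} --b--> {s0, s1}  [new]
{s1, s2, s3, s4} --a--> {s0, s1, s2, s3, s4}  [new]
{s1, s2, s3, s4} --b--> {s0, s1, s2, s3, s4}  [seen]
{s0, s1} --a--> {s0, s4}  [new]
{s0, s1} --b--> {s1, s3, s4}  [new]
{s0, s1, s2, s3, s4} --a--> {s0, s1, s2, s3, s4}  [seen]
{s0, s1, s2, s3, s4} --b--> {s0, s1, s2, s3, s4}  [seen]
{s0, s4} --a--> {s0, s3}  [new]
{s0, s4} --b--> {s0, s1, s3, s4}  [new]
{s1, s3, s4} --a--> {s0, s1, s2, s3, s4}  [seen]
{s1, s3, s4} --b--> {s0, s1, s3, s4}  [seen]
{s0, s3} --a--> {s0, s1, s2, s3, s4}  [seen]
{s0, s3} --b--> {s0, s1, s3}  [new]
{s0, s1, s3, s4} --a--> {s0, s1, s2, s3, s4}  [seen]
{s0, s1, s3, s4} --b--> {s0, s1, s3, s4}  [seen]
{s0, s1, s3} --a--> {s0, s1, s2, s3, s4}  [seen]
{s0, s1, s3} --b--> {s0, s1, s3, s4}  [seen]
Reachable DFA states: {s0}, {s3}, {s1, s2, s3, s4}, {s0, s1}, {s0, s1, s2, s3, s4}, {s0, s4}, {s1, s3, s4}, {s0, s3}, {s0, s1, s3, s4}, {s0, s1, s3}.
Accepting DFA states (contain an NFA accepting state): {s0}, {s3}, {s1, s2, s3, s4}, {s0, s1}, {s0, s1, s2, s3, s4}, {s0, s4}, {s1, s3, s4}, {s0, s3}, {s0, s1, s3, s4}, {s0, s1, s3}.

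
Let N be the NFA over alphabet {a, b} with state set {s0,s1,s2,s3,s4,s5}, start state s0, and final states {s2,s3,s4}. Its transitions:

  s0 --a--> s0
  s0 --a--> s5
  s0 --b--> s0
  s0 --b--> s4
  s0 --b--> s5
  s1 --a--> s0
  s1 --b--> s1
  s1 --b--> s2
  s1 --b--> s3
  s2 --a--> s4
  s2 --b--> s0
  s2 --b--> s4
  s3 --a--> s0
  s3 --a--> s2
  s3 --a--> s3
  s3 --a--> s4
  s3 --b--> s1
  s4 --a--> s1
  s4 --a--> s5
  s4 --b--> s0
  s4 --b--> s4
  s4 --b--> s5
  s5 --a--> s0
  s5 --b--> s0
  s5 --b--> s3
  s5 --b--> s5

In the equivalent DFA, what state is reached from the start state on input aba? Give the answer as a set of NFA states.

{s0,s1,s2,s3,s4,s5}

Start: {s0}.
δ(s0,a) = {s0,s5}.
Union: {s0,s5}.
After a: {s0,s5}.
δ(s0,b) = {s0,s4,s5}; δ(s5,b) = {s0,s3,s5}.
Union: {s0,s3,s4,s5}.
After b: {s0,s3,s4,s5}.
δ(s0,a) = {s0,s5}; δ(s3,a) = {s0,s2,s3,s4}; δ(s4,a) = {s1,s5}; δ(s5,a) = {s0}.
Union: {s0,s1,s2,s3,s4,s5}.
After a: {s0,s1,s2,s3,s4,s5}.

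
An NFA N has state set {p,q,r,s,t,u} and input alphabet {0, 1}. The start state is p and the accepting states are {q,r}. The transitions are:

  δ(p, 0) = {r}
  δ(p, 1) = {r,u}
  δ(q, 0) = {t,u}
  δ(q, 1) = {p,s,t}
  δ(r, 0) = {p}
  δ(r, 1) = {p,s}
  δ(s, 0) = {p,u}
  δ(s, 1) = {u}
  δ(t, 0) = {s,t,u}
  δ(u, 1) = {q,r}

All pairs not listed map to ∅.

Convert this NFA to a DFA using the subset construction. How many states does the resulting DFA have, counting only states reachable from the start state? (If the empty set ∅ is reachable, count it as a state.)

Start state of the DFA: {p}.
{p} --0--> {r}  [new]
{p} --1--> {r,u}  [new]
{r} --0--> {p}  [seen]
{r} --1--> {p,s}  [new]
{r,u} --0--> {p}  [seen]
{r,u} --1--> {p,q,r,s}  [new]
{p,s} --0--> {p,r,u}  [new]
{p,s} --1--> {r,u}  [seen]
{p,q,r,s} --0--> {p,r,t,u}  [new]
{p,q,r,s} --1--> {p,r,s,t,u}  [new]
{p,r,u} --0--> {p,r}  [new]
{p,r,u} --1--> {p,q,r,s,u}  [new]
{p,r,t,u} --0--> {p,r,s,t,u}  [seen]
{p,r,t,u} --1--> {p,q,r,s,u}  [seen]
{p,r,s,t,u} --0--> {p,r,s,t,u}  [seen]
{p,r,s,t,u} --1--> {p,q,r,s,u}  [seen]
{p,r} --0--> {p,r}  [seen]
{p,r} --1--> {p,r,s,u}  [new]
{p,q,r,s,u} --0--> {p,r,t,u}  [seen]
{p,q,r,s,u} --1--> {p,q,r,s,t,u}  [new]
{p,r,s,u} --0--> {p,r,u}  [seen]
{p,r,s,u} --1--> {p,q,r,s,u}  [seen]
{p,q,r,s,t,u} --0--> {p,r,s,t,u}  [seen]
{p,q,r,s,t,u} --1--> {p,q,r,s,t,u}  [seen]
Reachable DFA states: {p}, {r}, {r,u}, {p,s}, {p,q,r,s}, {p,r,u}, {p,r,t,u}, {p,r,s,t,u}, {p,r}, {p,q,r,s,u}, {p,r,s,u}, {p,q,r,s,t,u}.

12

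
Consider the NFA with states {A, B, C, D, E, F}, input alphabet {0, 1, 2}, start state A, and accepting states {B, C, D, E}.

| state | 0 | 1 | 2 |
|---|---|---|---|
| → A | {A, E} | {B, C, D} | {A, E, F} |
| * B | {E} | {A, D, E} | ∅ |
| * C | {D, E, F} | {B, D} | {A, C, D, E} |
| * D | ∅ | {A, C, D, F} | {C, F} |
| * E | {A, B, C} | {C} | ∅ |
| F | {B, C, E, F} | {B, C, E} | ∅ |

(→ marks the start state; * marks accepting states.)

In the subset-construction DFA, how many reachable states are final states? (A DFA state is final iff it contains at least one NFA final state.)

Start state of the DFA: {A}.
{A} --0--> {A, E}  [new]
{A} --1--> {B, C, D}  [new]
{A} --2--> {A, E, F}  [new]
{A, E} --0--> {A, B, C, E}  [new]
{A, E} --1--> {B, C, D}  [seen]
{A, E} --2--> {A, E, F}  [seen]
{B, C, D} --0--> {D, E, F}  [new]
{B, C, D} --1--> {A, B, C, D, E, F}  [new]
{B, C, D} --2--> {A, C, D, E, F}  [new]
{A, E, F} --0--> {A, B, C, E, F}  [new]
{A, E, F} --1--> {B, C, D, E}  [new]
{A, E, F} --2--> {A, E, F}  [seen]
{A, B, C, E} --0--> {A, B, C, D, E, F}  [seen]
{A, B, C, E} --1--> {A, B, C, D, E}  [new]
{A, B, C, E} --2--> {A, C, D, E, F}  [seen]
{D, E, F} --0--> {A, B, C, E, F}  [seen]
{D, E, F} --1--> {A, B, C, D, E, F}  [seen]
{D, E, F} --2--> {C, F}  [new]
{A, B, C, D, E, F} --0--> {A, B, C, D, E, F}  [seen]
{A, B, C, D, E, F} --1--> {A, B, C, D, E, F}  [seen]
{A, B, C, D, E, F} --2--> {A, C, D, E, F}  [seen]
{A, C, D, E, F} --0--> {A, B, C, D, E, F}  [seen]
{A, C, D, E, F} --1--> {A, B, C, D, E, F}  [seen]
{A, C, D, E, F} --2--> {A, C, D, E, F}  [seen]
{A, B, C, E, F} --0--> {A, B, C, D, E, F}  [seen]
{A, B, C, E, F} --1--> {A, B, C, D, E}  [seen]
{A, B, C, E, F} --2--> {A, C, D, E, F}  [seen]
{B, C, D, E} --0--> {A, B, C, D, E, F}  [seen]
{B, C, D, E} --1--> {A, B, C, D, E, F}  [seen]
{B, C, D, E} --2--> {A, C, D, E, F}  [seen]
{A, B, C, D, E} --0--> {A, B, C, D, E, F}  [seen]
{A, B, C, D, E} --1--> {A, B, C, D, E, F}  [seen]
{A, B, C, D, E} --2--> {A, C, D, E, F}  [seen]
{C, F} --0--> {B, C, D, E, F}  [new]
{C, F} --1--> {B, C, D, E}  [seen]
{C, F} --2--> {A, C, D, E}  [new]
{B, C, D, E, F} --0--> {A, B, C, D, E, F}  [seen]
{B, C, D, E, F} --1--> {A, B, C, D, E, F}  [seen]
{B, C, D, E, F} --2--> {A, C, D, E, F}  [seen]
{A, C, D, E} --0--> {A, B, C, D, E, F}  [seen]
{A, C, D, E} --1--> {A, B, C, D, F}  [new]
{A, C, D, E} --2--> {A, C, D, E, F}  [seen]
{A, B, C, D, F} --0--> {A, B, C, D, E, F}  [seen]
{A, B, C, D, F} --1--> {A, B, C, D, E, F}  [seen]
{A, B, C, D, F} --2--> {A, C, D, E, F}  [seen]
Reachable DFA states: {A}, {A, E}, {B, C, D}, {A, E, F}, {A, B, C, E}, {D, E, F}, {A, B, C, D, E, F}, {A, C, D, E, F}, {A, B, C, E, F}, {B, C, D, E}, {A, B, C, D, E}, {C, F}, {B, C, D, E, F}, {A, C, D, E}, {A, B, C, D, F}.
Accepting DFA states (contain an NFA accepting state): {A, E}, {B, C, D}, {A, E, F}, {A, B, C, E}, {D, E, F}, {A, B, C, D, E, F}, {A, C, D, E, F}, {A, B, C, E, F}, {B, C, D, E}, {A, B, C, D, E}, {C, F}, {B, C, D, E, F}, {A, C, D, E}, {A, B, C, D, F}.

14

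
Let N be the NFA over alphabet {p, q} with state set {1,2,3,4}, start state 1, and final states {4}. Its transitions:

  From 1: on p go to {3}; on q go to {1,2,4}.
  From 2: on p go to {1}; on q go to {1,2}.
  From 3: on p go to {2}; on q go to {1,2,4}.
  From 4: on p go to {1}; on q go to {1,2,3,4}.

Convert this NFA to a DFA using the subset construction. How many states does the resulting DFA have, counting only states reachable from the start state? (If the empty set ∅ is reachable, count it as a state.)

Start state of the DFA: {1}.
{1} --p--> {3}  [new]
{1} --q--> {1,2,4}  [new]
{3} --p--> {2}  [new]
{3} --q--> {1,2,4}  [seen]
{1,2,4} --p--> {1,3}  [new]
{1,2,4} --q--> {1,2,3,4}  [new]
{2} --p--> {1}  [seen]
{2} --q--> {1,2}  [new]
{1,3} --p--> {2,3}  [new]
{1,3} --q--> {1,2,4}  [seen]
{1,2,3,4} --p--> {1,2,3}  [new]
{1,2,3,4} --q--> {1,2,3,4}  [seen]
{1,2} --p--> {1,3}  [seen]
{1,2} --q--> {1,2,4}  [seen]
{2,3} --p--> {1,2}  [seen]
{2,3} --q--> {1,2,4}  [seen]
{1,2,3} --p--> {1,2,3}  [seen]
{1,2,3} --q--> {1,2,4}  [seen]
Reachable DFA states: {1}, {3}, {1,2,4}, {2}, {1,3}, {1,2,3,4}, {1,2}, {2,3}, {1,2,3}.

9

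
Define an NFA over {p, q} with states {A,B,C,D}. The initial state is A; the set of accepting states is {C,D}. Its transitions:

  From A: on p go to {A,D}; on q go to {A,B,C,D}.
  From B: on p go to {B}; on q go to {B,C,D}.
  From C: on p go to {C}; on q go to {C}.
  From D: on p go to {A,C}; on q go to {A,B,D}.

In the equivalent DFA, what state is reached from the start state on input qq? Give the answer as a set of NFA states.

{A,B,C,D}

Start: {A}.
δ(A,q) = {A,B,C,D}.
Union: {A,B,C,D}.
After q: {A,B,C,D}.
δ(A,q) = {A,B,C,D}; δ(B,q) = {B,C,D}; δ(C,q) = {C}; δ(D,q) = {A,B,D}.
Union: {A,B,C,D}.
After q: {A,B,C,D}.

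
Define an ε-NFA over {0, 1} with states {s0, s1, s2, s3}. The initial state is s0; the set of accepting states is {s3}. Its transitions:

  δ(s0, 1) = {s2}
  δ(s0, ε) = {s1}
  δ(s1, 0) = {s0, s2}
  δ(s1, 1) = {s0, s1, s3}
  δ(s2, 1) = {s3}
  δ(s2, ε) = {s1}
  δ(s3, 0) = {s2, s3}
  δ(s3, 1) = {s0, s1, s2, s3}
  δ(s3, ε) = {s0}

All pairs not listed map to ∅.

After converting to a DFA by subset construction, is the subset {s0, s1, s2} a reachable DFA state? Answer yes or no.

yes

Start state of the DFA: {s0, s1} (ε-closure of the NFA start).
{s0, s1} --0--> {s0, s1, s2}  [new]
{s0, s1} --1--> {s0, s1, s2, s3}  [new]
{s0, s1, s2} --0--> {s0, s1, s2}  [seen]
{s0, s1, s2} --1--> {s0, s1, s2, s3}  [seen]
{s0, s1, s2, s3} --0--> {s0, s1, s2, s3}  [seen]
{s0, s1, s2, s3} --1--> {s0, s1, s2, s3}  [seen]
Reachable DFA states: {s0, s1}, {s0, s1, s2}, {s0, s1, s2, s3}.
{s0, s1, s2} is among them.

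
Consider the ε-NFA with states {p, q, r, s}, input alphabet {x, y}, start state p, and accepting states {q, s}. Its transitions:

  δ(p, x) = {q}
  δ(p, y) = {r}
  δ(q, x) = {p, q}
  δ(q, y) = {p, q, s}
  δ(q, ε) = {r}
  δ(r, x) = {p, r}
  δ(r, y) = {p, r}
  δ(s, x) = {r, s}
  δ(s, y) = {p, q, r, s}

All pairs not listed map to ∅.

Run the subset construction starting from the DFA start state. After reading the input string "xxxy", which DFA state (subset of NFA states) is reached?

Start: {p}.
δ(p,x) = {q}.
Union: {q}.
ε-closure gives {q, r}.
After x: {q, r}.
δ(q,x) = {p, q}; δ(r,x) = {p, r}.
Union: {p, q, r}.
After x: {p, q, r}.
δ(p,x) = {q}; δ(q,x) = {p, q}; δ(r,x) = {p, r}.
Union: {p, q, r}.
After x: {p, q, r}.
δ(p,y) = {r}; δ(q,y) = {p, q, s}; δ(r,y) = {p, r}.
Union: {p, q, r, s}.
After y: {p, q, r, s}.

{p, q, r, s}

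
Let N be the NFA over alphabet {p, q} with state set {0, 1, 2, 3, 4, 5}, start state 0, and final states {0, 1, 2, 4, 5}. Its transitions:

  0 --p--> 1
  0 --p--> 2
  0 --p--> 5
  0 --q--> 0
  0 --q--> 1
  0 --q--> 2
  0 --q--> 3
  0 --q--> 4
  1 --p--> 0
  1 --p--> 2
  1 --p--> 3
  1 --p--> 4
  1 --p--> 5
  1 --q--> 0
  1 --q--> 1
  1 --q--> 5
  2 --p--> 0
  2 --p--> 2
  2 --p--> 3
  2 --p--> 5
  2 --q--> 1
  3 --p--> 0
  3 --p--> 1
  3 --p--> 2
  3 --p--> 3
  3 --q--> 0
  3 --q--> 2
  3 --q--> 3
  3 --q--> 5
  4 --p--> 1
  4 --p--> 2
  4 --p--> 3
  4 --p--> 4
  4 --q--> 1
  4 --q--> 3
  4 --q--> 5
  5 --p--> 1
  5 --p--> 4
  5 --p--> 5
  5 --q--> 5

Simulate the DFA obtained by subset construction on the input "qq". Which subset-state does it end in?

Start: {0}.
δ(0,q) = {0, 1, 2, 3, 4}.
Union: {0, 1, 2, 3, 4}.
After q: {0, 1, 2, 3, 4}.
δ(0,q) = {0, 1, 2, 3, 4}; δ(1,q) = {0, 1, 5}; δ(2,q) = {1}; δ(3,q) = {0, 2, 3, 5}; δ(4,q) = {1, 3, 5}.
Union: {0, 1, 2, 3, 4, 5}.
After q: {0, 1, 2, 3, 4, 5}.

{0, 1, 2, 3, 4, 5}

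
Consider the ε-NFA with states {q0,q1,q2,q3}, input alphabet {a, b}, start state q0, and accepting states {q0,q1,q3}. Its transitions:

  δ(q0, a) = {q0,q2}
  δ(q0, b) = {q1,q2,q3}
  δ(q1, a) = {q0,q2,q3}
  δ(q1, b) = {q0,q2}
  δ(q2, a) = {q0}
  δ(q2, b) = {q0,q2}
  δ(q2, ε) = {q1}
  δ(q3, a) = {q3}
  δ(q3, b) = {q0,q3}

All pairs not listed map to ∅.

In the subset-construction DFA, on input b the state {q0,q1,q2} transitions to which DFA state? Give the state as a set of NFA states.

δ(q0,b) = {q1,q2,q3}; δ(q1,b) = {q0,q2}; δ(q2,b) = {q0,q2}.
Union: {q0,q1,q2,q3}.

{q0,q1,q2,q3}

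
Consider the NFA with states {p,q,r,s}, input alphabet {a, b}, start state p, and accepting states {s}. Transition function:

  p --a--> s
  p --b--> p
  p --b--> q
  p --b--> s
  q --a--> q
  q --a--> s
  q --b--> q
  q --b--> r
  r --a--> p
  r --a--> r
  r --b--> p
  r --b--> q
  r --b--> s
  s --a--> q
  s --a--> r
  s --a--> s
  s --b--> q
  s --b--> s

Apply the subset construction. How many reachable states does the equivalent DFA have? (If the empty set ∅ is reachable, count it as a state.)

6

Start state of the DFA: {p}.
{p} --a--> {s}  [new]
{p} --b--> {p,q,s}  [new]
{s} --a--> {q,r,s}  [new]
{s} --b--> {q,s}  [new]
{p,q,s} --a--> {q,r,s}  [seen]
{p,q,s} --b--> {p,q,r,s}  [new]
{q,r,s} --a--> {p,q,r,s}  [seen]
{q,r,s} --b--> {p,q,r,s}  [seen]
{q,s} --a--> {q,r,s}  [seen]
{q,s} --b--> {q,r,s}  [seen]
{p,q,r,s} --a--> {p,q,r,s}  [seen]
{p,q,r,s} --b--> {p,q,r,s}  [seen]
Reachable DFA states: {p}, {s}, {p,q,s}, {q,r,s}, {q,s}, {p,q,r,s}.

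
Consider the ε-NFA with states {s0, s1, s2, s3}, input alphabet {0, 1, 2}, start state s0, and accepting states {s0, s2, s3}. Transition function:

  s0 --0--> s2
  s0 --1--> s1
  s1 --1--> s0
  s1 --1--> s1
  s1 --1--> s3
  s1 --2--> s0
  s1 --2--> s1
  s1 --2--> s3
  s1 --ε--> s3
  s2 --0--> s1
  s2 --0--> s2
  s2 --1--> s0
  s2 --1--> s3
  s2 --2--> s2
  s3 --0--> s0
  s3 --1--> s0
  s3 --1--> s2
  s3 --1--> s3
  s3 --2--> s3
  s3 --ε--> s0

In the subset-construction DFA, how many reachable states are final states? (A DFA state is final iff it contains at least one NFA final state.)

6

Start state of the DFA: {s0} (ε-closure of the NFA start).
{s0} --0--> {s2}  [new]
{s0} --1--> {s0, s1, s3}  [new]
{s0} --2--> ∅  [new]
{s2} --0--> {s0, s1, s2, s3}  [new]
{s2} --1--> {s0, s3}  [new]
{s2} --2--> {s2}  [seen]
{s0, s1, s3} --0--> {s0, s2}  [new]
{s0, s1, s3} --1--> {s0, s1, s2, s3}  [seen]
{s0, s1, s3} --2--> {s0, s1, s3}  [seen]
∅ --0--> ∅  [seen]
∅ --1--> ∅  [seen]
∅ --2--> ∅  [seen]
{s0, s1, s2, s3} --0--> {s0, s1, s2, s3}  [seen]
{s0, s1, s2, s3} --1--> {s0, s1, s2, s3}  [seen]
{s0, s1, s2, s3} --2--> {s0, s1, s2, s3}  [seen]
{s0, s3} --0--> {s0, s2}  [seen]
{s0, s3} --1--> {s0, s1, s2, s3}  [seen]
{s0, s3} --2--> {s0, s3}  [seen]
{s0, s2} --0--> {s0, s1, s2, s3}  [seen]
{s0, s2} --1--> {s0, s1, s3}  [seen]
{s0, s2} --2--> {s2}  [seen]
Reachable DFA states: {s0}, {s2}, {s0, s1, s3}, ∅, {s0, s1, s2, s3}, {s0, s3}, {s0, s2}.
Accepting DFA states (contain an NFA accepting state): {s0}, {s2}, {s0, s1, s3}, {s0, s1, s2, s3}, {s0, s3}, {s0, s2}.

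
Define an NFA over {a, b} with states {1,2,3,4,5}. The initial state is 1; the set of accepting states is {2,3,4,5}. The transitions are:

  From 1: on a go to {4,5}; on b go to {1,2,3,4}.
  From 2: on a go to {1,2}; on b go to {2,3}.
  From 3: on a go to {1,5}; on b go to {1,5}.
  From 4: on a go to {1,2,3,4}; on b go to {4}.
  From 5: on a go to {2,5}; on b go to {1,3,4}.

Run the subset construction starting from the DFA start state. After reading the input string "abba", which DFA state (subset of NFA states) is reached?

{1,2,3,4,5}

Start: {1}.
δ(1,a) = {4,5}.
Union: {4,5}.
After a: {4,5}.
δ(4,b) = {4}; δ(5,b) = {1,3,4}.
Union: {1,3,4}.
After b: {1,3,4}.
δ(1,b) = {1,2,3,4}; δ(3,b) = {1,5}; δ(4,b) = {4}.
Union: {1,2,3,4,5}.
After b: {1,2,3,4,5}.
δ(1,a) = {4,5}; δ(2,a) = {1,2}; δ(3,a) = {1,5}; δ(4,a) = {1,2,3,4}; δ(5,a) = {2,5}.
Union: {1,2,3,4,5}.
After a: {1,2,3,4,5}.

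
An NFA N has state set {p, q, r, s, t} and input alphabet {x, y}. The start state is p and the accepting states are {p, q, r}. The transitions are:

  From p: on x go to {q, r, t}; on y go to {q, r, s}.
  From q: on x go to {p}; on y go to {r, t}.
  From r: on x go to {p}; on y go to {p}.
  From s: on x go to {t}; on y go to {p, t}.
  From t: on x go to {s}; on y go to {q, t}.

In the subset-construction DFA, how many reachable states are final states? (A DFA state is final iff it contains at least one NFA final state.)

10

Start state of the DFA: {p}.
{p} --x--> {q, r, t}  [new]
{p} --y--> {q, r, s}  [new]
{q, r, t} --x--> {p, s}  [new]
{q, r, t} --y--> {p, q, r, t}  [new]
{q, r, s} --x--> {p, t}  [new]
{q, r, s} --y--> {p, r, t}  [new]
{p, s} --x--> {q, r, t}  [seen]
{p, s} --y--> {p, q, r, s, t}  [new]
{p, q, r, t} --x--> {p, q, r, s, t}  [seen]
{p, q, r, t} --y--> {p, q, r, s, t}  [seen]
{p, t} --x--> {q, r, s, t}  [new]
{p, t} --y--> {q, r, s, t}  [seen]
{p, r, t} --x--> {p, q, r, s, t}  [seen]
{p, r, t} --y--> {p, q, r, s, t}  [seen]
{p, q, r, s, t} --x--> {p, q, r, s, t}  [seen]
{p, q, r, s, t} --y--> {p, q, r, s, t}  [seen]
{q, r, s, t} --x--> {p, s, t}  [new]
{q, r, s, t} --y--> {p, q, r, t}  [seen]
{p, s, t} --x--> {q, r, s, t}  [seen]
{p, s, t} --y--> {p, q, r, s, t}  [seen]
Reachable DFA states: {p}, {q, r, t}, {q, r, s}, {p, s}, {p, q, r, t}, {p, t}, {p, r, t}, {p, q, r, s, t}, {q, r, s, t}, {p, s, t}.
Accepting DFA states (contain an NFA accepting state): {p}, {q, r, t}, {q, r, s}, {p, s}, {p, q, r, t}, {p, t}, {p, r, t}, {p, q, r, s, t}, {q, r, s, t}, {p, s, t}.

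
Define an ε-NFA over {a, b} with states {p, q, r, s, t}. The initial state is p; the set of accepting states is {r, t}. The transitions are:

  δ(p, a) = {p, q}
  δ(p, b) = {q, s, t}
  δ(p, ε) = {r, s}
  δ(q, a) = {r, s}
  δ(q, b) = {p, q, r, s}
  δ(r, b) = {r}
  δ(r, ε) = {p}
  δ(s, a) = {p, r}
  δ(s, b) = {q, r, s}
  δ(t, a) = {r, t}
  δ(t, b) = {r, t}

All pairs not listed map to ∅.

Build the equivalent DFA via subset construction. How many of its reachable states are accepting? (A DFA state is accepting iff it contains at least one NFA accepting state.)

Start state of the DFA: {p, r, s} (ε-closure of the NFA start).
{p, r, s} --a--> {p, q, r, s}  [new]
{p, r, s} --b--> {p, q, r, s, t}  [new]
{p, q, r, s} --a--> {p, q, r, s}  [seen]
{p, q, r, s} --b--> {p, q, r, s, t}  [seen]
{p, q, r, s, t} --a--> {p, q, r, s, t}  [seen]
{p, q, r, s, t} --b--> {p, q, r, s, t}  [seen]
Reachable DFA states: {p, r, s}, {p, q, r, s}, {p, q, r, s, t}.
Accepting DFA states (contain an NFA accepting state): {p, r, s}, {p, q, r, s}, {p, q, r, s, t}.

3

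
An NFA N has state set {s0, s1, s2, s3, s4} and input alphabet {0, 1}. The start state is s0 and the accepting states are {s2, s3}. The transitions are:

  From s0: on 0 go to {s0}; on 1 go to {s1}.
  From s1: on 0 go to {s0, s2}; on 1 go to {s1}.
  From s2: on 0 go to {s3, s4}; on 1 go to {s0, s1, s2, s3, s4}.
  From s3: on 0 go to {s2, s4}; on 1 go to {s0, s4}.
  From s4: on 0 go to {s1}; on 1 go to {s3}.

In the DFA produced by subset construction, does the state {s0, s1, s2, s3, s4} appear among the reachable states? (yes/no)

yes

Start state of the DFA: {s0}.
{s0} --0--> {s0}  [seen]
{s0} --1--> {s1}  [new]
{s1} --0--> {s0, s2}  [new]
{s1} --1--> {s1}  [seen]
{s0, s2} --0--> {s0, s3, s4}  [new]
{s0, s2} --1--> {s0, s1, s2, s3, s4}  [new]
{s0, s3, s4} --0--> {s0, s1, s2, s4}  [new]
{s0, s3, s4} --1--> {s0, s1, s3, s4}  [new]
{s0, s1, s2, s3, s4} --0--> {s0, s1, s2, s3, s4}  [seen]
{s0, s1, s2, s3, s4} --1--> {s0, s1, s2, s3, s4}  [seen]
{s0, s1, s2, s4} --0--> {s0, s1, s2, s3, s4}  [seen]
{s0, s1, s2, s4} --1--> {s0, s1, s2, s3, s4}  [seen]
{s0, s1, s3, s4} --0--> {s0, s1, s2, s4}  [seen]
{s0, s1, s3, s4} --1--> {s0, s1, s3, s4}  [seen]
Reachable DFA states: {s0}, {s1}, {s0, s2}, {s0, s3, s4}, {s0, s1, s2, s3, s4}, {s0, s1, s2, s4}, {s0, s1, s3, s4}.
{s0, s1, s2, s3, s4} is among them.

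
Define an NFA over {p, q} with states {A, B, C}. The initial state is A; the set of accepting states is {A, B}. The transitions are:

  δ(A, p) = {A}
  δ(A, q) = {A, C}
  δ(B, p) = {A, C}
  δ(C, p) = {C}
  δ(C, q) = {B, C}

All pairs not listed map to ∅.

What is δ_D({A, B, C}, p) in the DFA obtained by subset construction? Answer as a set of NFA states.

δ(A,p) = {A}; δ(B,p) = {A, C}; δ(C,p) = {C}.
Union: {A, C}.

{A, C}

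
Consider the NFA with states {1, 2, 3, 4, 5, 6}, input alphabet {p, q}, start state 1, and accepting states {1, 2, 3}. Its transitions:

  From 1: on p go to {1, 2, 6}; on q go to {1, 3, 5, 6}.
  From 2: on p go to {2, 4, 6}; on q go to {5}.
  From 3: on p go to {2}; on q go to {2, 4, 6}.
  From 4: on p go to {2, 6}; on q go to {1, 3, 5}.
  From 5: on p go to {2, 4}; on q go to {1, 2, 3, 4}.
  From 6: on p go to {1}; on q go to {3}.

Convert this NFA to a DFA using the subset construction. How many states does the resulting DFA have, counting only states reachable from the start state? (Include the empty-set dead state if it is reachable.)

5

Start state of the DFA: {1}.
{1} --p--> {1, 2, 6}  [new]
{1} --q--> {1, 3, 5, 6}  [new]
{1, 2, 6} --p--> {1, 2, 4, 6}  [new]
{1, 2, 6} --q--> {1, 3, 5, 6}  [seen]
{1, 3, 5, 6} --p--> {1, 2, 4, 6}  [seen]
{1, 3, 5, 6} --q--> {1, 2, 3, 4, 5, 6}  [new]
{1, 2, 4, 6} --p--> {1, 2, 4, 6}  [seen]
{1, 2, 4, 6} --q--> {1, 3, 5, 6}  [seen]
{1, 2, 3, 4, 5, 6} --p--> {1, 2, 4, 6}  [seen]
{1, 2, 3, 4, 5, 6} --q--> {1, 2, 3, 4, 5, 6}  [seen]
Reachable DFA states: {1}, {1, 2, 6}, {1, 3, 5, 6}, {1, 2, 4, 6}, {1, 2, 3, 4, 5, 6}.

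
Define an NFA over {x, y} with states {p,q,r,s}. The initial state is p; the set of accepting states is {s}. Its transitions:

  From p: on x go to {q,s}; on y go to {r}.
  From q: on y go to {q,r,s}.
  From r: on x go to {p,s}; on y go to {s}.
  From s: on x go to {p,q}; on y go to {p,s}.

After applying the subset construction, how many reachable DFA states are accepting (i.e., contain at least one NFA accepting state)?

7

Start state of the DFA: {p}.
{p} --x--> {q,s}  [new]
{p} --y--> {r}  [new]
{q,s} --x--> {p,q}  [new]
{q,s} --y--> {p,q,r,s}  [new]
{r} --x--> {p,s}  [new]
{r} --y--> {s}  [new]
{p,q} --x--> {q,s}  [seen]
{p,q} --y--> {q,r,s}  [new]
{p,q,r,s} --x--> {p,q,s}  [new]
{p,q,r,s} --y--> {p,q,r,s}  [seen]
{p,s} --x--> {p,q,s}  [seen]
{p,s} --y--> {p,r,s}  [new]
{s} --x--> {p,q}  [seen]
{s} --y--> {p,s}  [seen]
{q,r,s} --x--> {p,q,s}  [seen]
{q,r,s} --y--> {p,q,r,s}  [seen]
{p,q,s} --x--> {p,q,s}  [seen]
{p,q,s} --y--> {p,q,r,s}  [seen]
{p,r,s} --x--> {p,q,s}  [seen]
{p,r,s} --y--> {p,r,s}  [seen]
Reachable DFA states: {p}, {q,s}, {r}, {p,q}, {p,q,r,s}, {p,s}, {s}, {q,r,s}, {p,q,s}, {p,r,s}.
Accepting DFA states (contain an NFA accepting state): {q,s}, {p,q,r,s}, {p,s}, {s}, {q,r,s}, {p,q,s}, {p,r,s}.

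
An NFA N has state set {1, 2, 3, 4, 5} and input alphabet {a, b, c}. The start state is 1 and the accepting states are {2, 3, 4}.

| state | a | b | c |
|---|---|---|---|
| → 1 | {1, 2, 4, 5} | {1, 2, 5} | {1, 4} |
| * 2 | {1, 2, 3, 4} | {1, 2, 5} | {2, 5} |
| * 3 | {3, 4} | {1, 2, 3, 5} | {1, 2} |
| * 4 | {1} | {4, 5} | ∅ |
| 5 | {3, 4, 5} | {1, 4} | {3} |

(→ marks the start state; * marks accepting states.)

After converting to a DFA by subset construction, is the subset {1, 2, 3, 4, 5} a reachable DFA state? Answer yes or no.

yes

Start state of the DFA: {1}.
{1} --a--> {1, 2, 4, 5}  [new]
{1} --b--> {1, 2, 5}  [new]
{1} --c--> {1, 4}  [new]
{1, 2, 4, 5} --a--> {1, 2, 3, 4, 5}  [new]
{1, 2, 4, 5} --b--> {1, 2, 4, 5}  [seen]
{1, 2, 4, 5} --c--> {1, 2, 3, 4, 5}  [seen]
{1, 2, 5} --a--> {1, 2, 3, 4, 5}  [seen]
{1, 2, 5} --b--> {1, 2, 4, 5}  [seen]
{1, 2, 5} --c--> {1, 2, 3, 4, 5}  [seen]
{1, 4} --a--> {1, 2, 4, 5}  [seen]
{1, 4} --b--> {1, 2, 4, 5}  [seen]
{1, 4} --c--> {1, 4}  [seen]
{1, 2, 3, 4, 5} --a--> {1, 2, 3, 4, 5}  [seen]
{1, 2, 3, 4, 5} --b--> {1, 2, 3, 4, 5}  [seen]
{1, 2, 3, 4, 5} --c--> {1, 2, 3, 4, 5}  [seen]
Reachable DFA states: {1}, {1, 2, 4, 5}, {1, 2, 5}, {1, 4}, {1, 2, 3, 4, 5}.
{1, 2, 3, 4, 5} is among them.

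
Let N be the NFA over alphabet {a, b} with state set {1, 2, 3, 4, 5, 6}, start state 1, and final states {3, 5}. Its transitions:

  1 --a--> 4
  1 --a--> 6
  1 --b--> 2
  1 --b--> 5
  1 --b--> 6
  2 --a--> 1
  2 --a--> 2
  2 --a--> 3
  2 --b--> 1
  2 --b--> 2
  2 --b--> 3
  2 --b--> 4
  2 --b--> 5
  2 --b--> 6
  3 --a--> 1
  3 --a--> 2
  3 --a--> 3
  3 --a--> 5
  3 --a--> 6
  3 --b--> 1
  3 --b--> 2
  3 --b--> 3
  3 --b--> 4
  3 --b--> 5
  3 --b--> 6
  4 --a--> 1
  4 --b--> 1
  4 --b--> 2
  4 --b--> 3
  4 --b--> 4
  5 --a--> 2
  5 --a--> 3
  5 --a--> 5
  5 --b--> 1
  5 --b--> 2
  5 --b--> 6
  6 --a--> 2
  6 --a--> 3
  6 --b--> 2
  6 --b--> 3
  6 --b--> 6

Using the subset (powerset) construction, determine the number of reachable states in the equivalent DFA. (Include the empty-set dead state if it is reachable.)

7

Start state of the DFA: {1}.
{1} --a--> {4, 6}  [new]
{1} --b--> {2, 5, 6}  [new]
{4, 6} --a--> {1, 2, 3}  [new]
{4, 6} --b--> {1, 2, 3, 4, 6}  [new]
{2, 5, 6} --a--> {1, 2, 3, 5}  [new]
{2, 5, 6} --b--> {1, 2, 3, 4, 5, 6}  [new]
{1, 2, 3} --a--> {1, 2, 3, 4, 5, 6}  [seen]
{1, 2, 3} --b--> {1, 2, 3, 4, 5, 6}  [seen]
{1, 2, 3, 4, 6} --a--> {1, 2, 3, 4, 5, 6}  [seen]
{1, 2, 3, 4, 6} --b--> {1, 2, 3, 4, 5, 6}  [seen]
{1, 2, 3, 5} --a--> {1, 2, 3, 4, 5, 6}  [seen]
{1, 2, 3, 5} --b--> {1, 2, 3, 4, 5, 6}  [seen]
{1, 2, 3, 4, 5, 6} --a--> {1, 2, 3, 4, 5, 6}  [seen]
{1, 2, 3, 4, 5, 6} --b--> {1, 2, 3, 4, 5, 6}  [seen]
Reachable DFA states: {1}, {4, 6}, {2, 5, 6}, {1, 2, 3}, {1, 2, 3, 4, 6}, {1, 2, 3, 5}, {1, 2, 3, 4, 5, 6}.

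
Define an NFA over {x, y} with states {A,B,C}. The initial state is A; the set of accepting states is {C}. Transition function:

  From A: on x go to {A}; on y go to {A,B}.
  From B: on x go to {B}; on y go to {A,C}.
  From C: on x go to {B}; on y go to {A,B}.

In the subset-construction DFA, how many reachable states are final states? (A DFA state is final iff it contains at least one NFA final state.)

Start state of the DFA: {A}.
{A} --x--> {A}  [seen]
{A} --y--> {A,B}  [new]
{A,B} --x--> {A,B}  [seen]
{A,B} --y--> {A,B,C}  [new]
{A,B,C} --x--> {A,B}  [seen]
{A,B,C} --y--> {A,B,C}  [seen]
Reachable DFA states: {A}, {A,B}, {A,B,C}.
Accepting DFA states (contain an NFA accepting state): {A,B,C}.

1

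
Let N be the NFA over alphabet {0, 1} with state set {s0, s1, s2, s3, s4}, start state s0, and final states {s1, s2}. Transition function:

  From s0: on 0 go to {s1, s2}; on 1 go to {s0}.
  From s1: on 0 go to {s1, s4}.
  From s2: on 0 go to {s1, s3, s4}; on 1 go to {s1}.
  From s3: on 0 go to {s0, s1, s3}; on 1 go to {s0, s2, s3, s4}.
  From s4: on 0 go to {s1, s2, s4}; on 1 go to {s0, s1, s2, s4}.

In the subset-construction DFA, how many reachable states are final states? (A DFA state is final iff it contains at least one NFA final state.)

Start state of the DFA: {s0}.
{s0} --0--> {s1, s2}  [new]
{s0} --1--> {s0}  [seen]
{s1, s2} --0--> {s1, s3, s4}  [new]
{s1, s2} --1--> {s1}  [new]
{s1, s3, s4} --0--> {s0, s1, s2, s3, s4}  [new]
{s1, s3, s4} --1--> {s0, s1, s2, s3, s4}  [seen]
{s1} --0--> {s1, s4}  [new]
{s1} --1--> ∅  [new]
{s0, s1, s2, s3, s4} --0--> {s0, s1, s2, s3, s4}  [seen]
{s0, s1, s2, s3, s4} --1--> {s0, s1, s2, s3, s4}  [seen]
{s1, s4} --0--> {s1, s2, s4}  [new]
{s1, s4} --1--> {s0, s1, s2, s4}  [new]
∅ --0--> ∅  [seen]
∅ --1--> ∅  [seen]
{s1, s2, s4} --0--> {s1, s2, s3, s4}  [new]
{s1, s2, s4} --1--> {s0, s1, s2, s4}  [seen]
{s0, s1, s2, s4} --0--> {s1, s2, s3, s4}  [seen]
{s0, s1, s2, s4} --1--> {s0, s1, s2, s4}  [seen]
{s1, s2, s3, s4} --0--> {s0, s1, s2, s3, s4}  [seen]
{s1, s2, s3, s4} --1--> {s0, s1, s2, s3, s4}  [seen]
Reachable DFA states: {s0}, {s1, s2}, {s1, s3, s4}, {s1}, {s0, s1, s2, s3, s4}, {s1, s4}, ∅, {s1, s2, s4}, {s0, s1, s2, s4}, {s1, s2, s3, s4}.
Accepting DFA states (contain an NFA accepting state): {s1, s2}, {s1, s3, s4}, {s1}, {s0, s1, s2, s3, s4}, {s1, s4}, {s1, s2, s4}, {s0, s1, s2, s4}, {s1, s2, s3, s4}.

8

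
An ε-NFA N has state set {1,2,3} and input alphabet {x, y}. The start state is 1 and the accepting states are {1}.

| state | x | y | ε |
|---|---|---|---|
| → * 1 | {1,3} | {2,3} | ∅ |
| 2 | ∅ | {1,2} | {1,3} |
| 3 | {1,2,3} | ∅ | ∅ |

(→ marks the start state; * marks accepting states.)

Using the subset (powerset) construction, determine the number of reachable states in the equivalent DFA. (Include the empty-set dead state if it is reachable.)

Start state of the DFA: {1} (ε-closure of the NFA start).
{1} --x--> {1,3}  [new]
{1} --y--> {1,2,3}  [new]
{1,3} --x--> {1,2,3}  [seen]
{1,3} --y--> {1,2,3}  [seen]
{1,2,3} --x--> {1,2,3}  [seen]
{1,2,3} --y--> {1,2,3}  [seen]
Reachable DFA states: {1}, {1,3}, {1,2,3}.

3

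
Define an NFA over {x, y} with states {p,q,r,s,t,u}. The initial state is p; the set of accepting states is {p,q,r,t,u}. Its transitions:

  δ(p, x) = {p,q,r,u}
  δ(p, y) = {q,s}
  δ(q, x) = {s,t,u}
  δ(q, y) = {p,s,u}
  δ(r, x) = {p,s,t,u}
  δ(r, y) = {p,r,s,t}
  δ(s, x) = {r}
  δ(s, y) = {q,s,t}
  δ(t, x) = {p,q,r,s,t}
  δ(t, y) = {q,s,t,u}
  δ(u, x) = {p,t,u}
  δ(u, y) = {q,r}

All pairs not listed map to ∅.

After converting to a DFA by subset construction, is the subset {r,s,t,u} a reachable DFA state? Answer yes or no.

Start state of the DFA: {p}.
{p} --x--> {p,q,r,u}  [new]
{p} --y--> {q,s}  [new]
{p,q,r,u} --x--> {p,q,r,s,t,u}  [new]
{p,q,r,u} --y--> {p,q,r,s,t,u}  [seen]
{q,s} --x--> {r,s,t,u}  [new]
{q,s} --y--> {p,q,s,t,u}  [new]
{p,q,r,s,t,u} --x--> {p,q,r,s,t,u}  [seen]
{p,q,r,s,t,u} --y--> {p,q,r,s,t,u}  [seen]
{r,s,t,u} --x--> {p,q,r,s,t,u}  [seen]
{r,s,t,u} --y--> {p,q,r,s,t,u}  [seen]
{p,q,s,t,u} --x--> {p,q,r,s,t,u}  [seen]
{p,q,s,t,u} --y--> {p,q,r,s,t,u}  [seen]
Reachable DFA states: {p}, {p,q,r,u}, {q,s}, {p,q,r,s,t,u}, {r,s,t,u}, {p,q,s,t,u}.
{r,s,t,u} is among them.

yes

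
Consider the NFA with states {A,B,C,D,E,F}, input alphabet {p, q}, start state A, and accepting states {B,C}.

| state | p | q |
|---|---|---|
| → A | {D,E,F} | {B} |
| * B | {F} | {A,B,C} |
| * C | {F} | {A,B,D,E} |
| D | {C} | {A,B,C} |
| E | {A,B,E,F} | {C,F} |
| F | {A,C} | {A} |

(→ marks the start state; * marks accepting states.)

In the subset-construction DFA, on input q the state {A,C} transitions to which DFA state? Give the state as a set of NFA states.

{A,B,D,E}

δ(A,q) = {B}; δ(C,q) = {A,B,D,E}.
Union: {A,B,D,E}.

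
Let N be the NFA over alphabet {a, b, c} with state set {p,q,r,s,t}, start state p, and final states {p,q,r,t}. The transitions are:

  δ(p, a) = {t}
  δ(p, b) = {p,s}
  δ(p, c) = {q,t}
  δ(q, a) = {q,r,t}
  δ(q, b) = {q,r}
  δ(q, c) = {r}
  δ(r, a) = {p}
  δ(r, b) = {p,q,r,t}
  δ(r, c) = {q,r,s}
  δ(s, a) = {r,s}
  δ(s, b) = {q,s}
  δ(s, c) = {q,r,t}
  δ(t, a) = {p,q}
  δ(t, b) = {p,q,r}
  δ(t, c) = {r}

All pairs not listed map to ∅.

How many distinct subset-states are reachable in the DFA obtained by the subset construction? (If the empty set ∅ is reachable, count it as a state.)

15

Start state of the DFA: {p}.
{p} --a--> {t}  [new]
{p} --b--> {p,s}  [new]
{p} --c--> {q,t}  [new]
{t} --a--> {p,q}  [new]
{t} --b--> {p,q,r}  [new]
{t} --c--> {r}  [new]
{p,s} --a--> {r,s,t}  [new]
{p,s} --b--> {p,q,s}  [new]
{p,s} --c--> {q,r,t}  [new]
{q,t} --a--> {p,q,r,t}  [new]
{q,t} --b--> {p,q,r}  [seen]
{q,t} --c--> {r}  [seen]
{p,q} --a--> {q,r,t}  [seen]
{p,q} --b--> {p,q,r,s}  [new]
{p,q} --c--> {q,r,t}  [seen]
{p,q,r} --a--> {p,q,r,t}  [seen]
{p,q,r} --b--> {p,q,r,s,t}  [new]
{p,q,r} --c--> {q,r,s,t}  [new]
{r} --a--> {p}  [seen]
{r} --b--> {p,q,r,t}  [seen]
{r} --c--> {q,r,s}  [new]
{r,s,t} --a--> {p,q,r,s}  [seen]
{r,s,t} --b--> {p,q,r,s,t}  [seen]
{r,s,t} --c--> {q,r,s,t}  [seen]
{p,q,s} --a--> {q,r,s,t}  [seen]
{p,q,s} --b--> {p,q,r,s}  [seen]
{p,q,s} --c--> {q,r,t}  [seen]
{q,r,t} --a--> {p,q,r,t}  [seen]
{q,r,t} --b--> {p,q,r,t}  [seen]
{q,r,t} --c--> {q,r,s}  [seen]
{p,q,r,t} --a--> {p,q,r,t}  [seen]
{p,q,r,t} --b--> {p,q,r,s,t}  [seen]
{p,q,r,t} --c--> {q,r,s,t}  [seen]
{p,q,r,s} --a--> {p,q,r,s,t}  [seen]
{p,q,r,s} --b--> {p,q,r,s,t}  [seen]
{p,q,r,s} --c--> {q,r,s,t}  [seen]
{p,q,r,s,t} --a--> {p,q,r,s,t}  [seen]
{p,q,r,s,t} --b--> {p,q,r,s,t}  [seen]
{p,q,r,s,t} --c--> {q,r,s,t}  [seen]
{q,r,s,t} --a--> {p,q,r,s,t}  [seen]
{q,r,s,t} --b--> {p,q,r,s,t}  [seen]
{q,r,s,t} --c--> {q,r,s,t}  [seen]
{q,r,s} --a--> {p,q,r,s,t}  [seen]
{q,r,s} --b--> {p,q,r,s,t}  [seen]
{q,r,s} --c--> {q,r,s,t}  [seen]
Reachable DFA states: {p}, {t}, {p,s}, {q,t}, {p,q}, {p,q,r}, {r}, {r,s,t}, {p,q,s}, {q,r,t}, {p,q,r,t}, {p,q,r,s}, {p,q,r,s,t}, {q,r,s,t}, {q,r,s}.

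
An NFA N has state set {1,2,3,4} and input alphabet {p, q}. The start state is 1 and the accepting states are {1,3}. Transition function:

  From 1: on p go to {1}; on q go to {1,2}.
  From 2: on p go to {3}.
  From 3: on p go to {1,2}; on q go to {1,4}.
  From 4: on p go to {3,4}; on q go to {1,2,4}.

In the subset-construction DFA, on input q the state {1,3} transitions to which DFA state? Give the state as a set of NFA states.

{1,2,4}

δ(1,q) = {1,2}; δ(3,q) = {1,4}.
Union: {1,2,4}.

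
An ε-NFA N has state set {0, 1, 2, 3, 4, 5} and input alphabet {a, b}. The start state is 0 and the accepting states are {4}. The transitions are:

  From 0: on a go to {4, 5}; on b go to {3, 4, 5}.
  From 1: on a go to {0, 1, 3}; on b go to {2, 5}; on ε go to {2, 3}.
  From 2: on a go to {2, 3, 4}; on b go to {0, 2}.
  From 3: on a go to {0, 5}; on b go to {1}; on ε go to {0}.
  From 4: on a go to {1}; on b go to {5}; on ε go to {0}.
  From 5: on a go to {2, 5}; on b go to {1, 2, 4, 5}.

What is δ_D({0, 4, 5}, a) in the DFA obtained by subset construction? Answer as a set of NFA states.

δ(0,a) = {4, 5}; δ(4,a) = {1}; δ(5,a) = {2, 5}.
Union: {1, 2, 4, 5}.
ε-closure gives {0, 1, 2, 3, 4, 5}.

{0, 1, 2, 3, 4, 5}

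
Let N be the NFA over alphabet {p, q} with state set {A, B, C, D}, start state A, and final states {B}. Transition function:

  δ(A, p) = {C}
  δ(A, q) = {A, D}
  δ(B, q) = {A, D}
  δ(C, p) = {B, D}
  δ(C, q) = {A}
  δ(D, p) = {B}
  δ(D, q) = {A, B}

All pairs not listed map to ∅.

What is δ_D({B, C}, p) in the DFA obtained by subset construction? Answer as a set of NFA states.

δ(B,p) = ∅; δ(C,p) = {B, D}.
Union: {B, D}.

{B, D}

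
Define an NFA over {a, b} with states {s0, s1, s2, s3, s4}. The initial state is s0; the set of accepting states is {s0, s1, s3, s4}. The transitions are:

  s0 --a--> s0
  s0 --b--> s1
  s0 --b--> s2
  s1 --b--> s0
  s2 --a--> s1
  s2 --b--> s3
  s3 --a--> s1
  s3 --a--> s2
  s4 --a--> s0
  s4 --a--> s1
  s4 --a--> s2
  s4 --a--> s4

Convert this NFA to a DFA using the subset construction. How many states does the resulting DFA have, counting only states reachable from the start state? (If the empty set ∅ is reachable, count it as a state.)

8

Start state of the DFA: {s0}.
{s0} --a--> {s0}  [seen]
{s0} --b--> {s1, s2}  [new]
{s1, s2} --a--> {s1}  [new]
{s1, s2} --b--> {s0, s3}  [new]
{s1} --a--> ∅  [new]
{s1} --b--> {s0}  [seen]
{s0, s3} --a--> {s0, s1, s2}  [new]
{s0, s3} --b--> {s1, s2}  [seen]
∅ --a--> ∅  [seen]
∅ --b--> ∅  [seen]
{s0, s1, s2} --a--> {s0, s1}  [new]
{s0, s1, s2} --b--> {s0, s1, s2, s3}  [new]
{s0, s1} --a--> {s0}  [seen]
{s0, s1} --b--> {s0, s1, s2}  [seen]
{s0, s1, s2, s3} --a--> {s0, s1, s2}  [seen]
{s0, s1, s2, s3} --b--> {s0, s1, s2, s3}  [seen]
Reachable DFA states: {s0}, {s1, s2}, {s1}, {s0, s3}, ∅, {s0, s1, s2}, {s0, s1}, {s0, s1, s2, s3}.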